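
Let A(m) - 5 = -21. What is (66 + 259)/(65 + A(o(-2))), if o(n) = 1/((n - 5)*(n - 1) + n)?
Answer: 325/49 ≈ 6.6327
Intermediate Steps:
o(n) = 1/(n + (-1 + n)*(-5 + n)) (o(n) = 1/((-5 + n)*(-1 + n) + n) = 1/((-1 + n)*(-5 + n) + n) = 1/(n + (-1 + n)*(-5 + n)))
A(m) = -16 (A(m) = 5 - 21 = -16)
(66 + 259)/(65 + A(o(-2))) = (66 + 259)/(65 - 16) = 325/49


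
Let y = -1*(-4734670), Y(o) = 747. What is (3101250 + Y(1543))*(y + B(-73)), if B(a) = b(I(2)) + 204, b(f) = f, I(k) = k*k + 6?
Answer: 14687595963348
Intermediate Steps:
I(k) = 6 + k² (I(k) = k² + 6 = 6 + k²)
y = 4734670
B(a) = 214 (B(a) = (6 + 2²) + 204 = (6 + 4) + 204 = 10 + 204 = 214)
(3101250 + Y(1543))*(y + B(-73)) = (3101250 + 747)*(4734670 + 214) = 3101997*4734884 = 14687595963348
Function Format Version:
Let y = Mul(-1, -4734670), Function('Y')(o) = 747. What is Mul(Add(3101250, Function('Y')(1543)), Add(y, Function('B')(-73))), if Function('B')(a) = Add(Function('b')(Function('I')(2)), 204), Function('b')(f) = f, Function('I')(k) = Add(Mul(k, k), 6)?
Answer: 14687595963348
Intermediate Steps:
Function('I')(k) = Add(6, Pow(k, 2)) (Function('I')(k) = Add(Pow(k, 2), 6) = Add(6, Pow(k, 2)))
y = 4734670
Function('B')(a) = 214 (Function('B')(a) = Add(Add(6, Pow(2, 2)), 204) = Add(Add(6, 4), 204) = Add(10, 204) = 214)
Mul(Add(3101250, Function('Y')(1543)), Add(y, Function('B')(-73))) = Mul(Add(3101250, 747), Add(4734670, 214)) = Mul(3101997, 4734884) = 14687595963348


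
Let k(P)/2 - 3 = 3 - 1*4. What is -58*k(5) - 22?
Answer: -254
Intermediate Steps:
k(P) = 4 (k(P) = 6 + 2*(3 - 1*4) = 6 + 2*(3 - 4) = 6 + 2*(-1) = 6 - 2 = 4)
-58*k(5) - 22 = -58*4 - 22 = -232 - 22 = -254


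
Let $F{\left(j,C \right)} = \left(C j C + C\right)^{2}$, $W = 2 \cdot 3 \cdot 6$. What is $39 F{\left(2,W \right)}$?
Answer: $269348976$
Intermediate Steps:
$W = 36$ ($W = 6 \cdot 6 = 36$)
$F{\left(j,C \right)} = \left(C + j C^{2}\right)^{2}$ ($F{\left(j,C \right)} = \left(j C^{2} + C\right)^{2} = \left(C + j C^{2}\right)^{2}$)
$39 F{\left(2,W \right)} = 39 \cdot 36^{2} \left(1 + 36 \cdot 2\right)^{2} = 39 \cdot 1296 \left(1 + 72\right)^{2} = 39 \cdot 1296 \cdot 73^{2} = 39 \cdot 1296 \cdot 5329 = 39 \cdot 6906384 = 269348976$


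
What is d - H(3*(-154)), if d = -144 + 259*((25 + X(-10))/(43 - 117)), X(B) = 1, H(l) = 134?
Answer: -369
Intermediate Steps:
d = -235 (d = -144 + 259*((25 + 1)/(43 - 117)) = -144 + 259*(26/(-74)) = -144 + 259*(26*(-1/74)) = -144 + 259*(-13/37) = -144 - 91 = -235)
d - H(3*(-154)) = -235 - 1*134 = -235 - 134 = -369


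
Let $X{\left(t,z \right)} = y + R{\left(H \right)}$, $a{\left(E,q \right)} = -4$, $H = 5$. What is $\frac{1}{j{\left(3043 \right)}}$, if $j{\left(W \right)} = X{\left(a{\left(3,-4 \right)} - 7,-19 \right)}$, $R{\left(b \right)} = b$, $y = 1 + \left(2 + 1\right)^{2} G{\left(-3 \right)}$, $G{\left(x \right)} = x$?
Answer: $- \frac{1}{21} \approx -0.047619$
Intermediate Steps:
$y = -26$ ($y = 1 + \left(2 + 1\right)^{2} \left(-3\right) = 1 + 3^{2} \left(-3\right) = 1 + 9 \left(-3\right) = 1 - 27 = -26$)
$X{\left(t,z \right)} = -21$ ($X{\left(t,z \right)} = -26 + 5 = -21$)
$j{\left(W \right)} = -21$
$\frac{1}{j{\left(3043 \right)}} = \frac{1}{-21} = - \frac{1}{21}$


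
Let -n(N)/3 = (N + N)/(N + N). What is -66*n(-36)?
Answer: 198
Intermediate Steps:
n(N) = -3 (n(N) = -3*(N + N)/(N + N) = -3*2*N/(2*N) = -3*2*N*1/(2*N) = -3*1 = -3)
-66*n(-36) = -66*(-3) = 198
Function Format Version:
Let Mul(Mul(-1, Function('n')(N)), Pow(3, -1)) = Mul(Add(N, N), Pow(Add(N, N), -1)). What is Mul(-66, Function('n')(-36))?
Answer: 198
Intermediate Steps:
Function('n')(N) = -3 (Function('n')(N) = Mul(-3, Mul(Add(N, N), Pow(Add(N, N), -1))) = Mul(-3, Mul(Mul(2, N), Pow(Mul(2, N), -1))) = Mul(-3, Mul(Mul(2, N), Mul(Rational(1, 2), Pow(N, -1)))) = Mul(-3, 1) = -3)
Mul(-66, Function('n')(-36)) = Mul(-66, -3) = 198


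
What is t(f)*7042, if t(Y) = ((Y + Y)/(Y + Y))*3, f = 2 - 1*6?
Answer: 21126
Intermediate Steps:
f = -4 (f = 2 - 6 = -4)
t(Y) = 3 (t(Y) = ((2*Y)/((2*Y)))*3 = ((2*Y)*(1/(2*Y)))*3 = 1*3 = 3)
t(f)*7042 = 3*7042 = 21126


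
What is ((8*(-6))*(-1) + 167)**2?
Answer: 46225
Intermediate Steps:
((8*(-6))*(-1) + 167)**2 = (-48*(-1) + 167)**2 = (48 + 167)**2 = 215**2 = 46225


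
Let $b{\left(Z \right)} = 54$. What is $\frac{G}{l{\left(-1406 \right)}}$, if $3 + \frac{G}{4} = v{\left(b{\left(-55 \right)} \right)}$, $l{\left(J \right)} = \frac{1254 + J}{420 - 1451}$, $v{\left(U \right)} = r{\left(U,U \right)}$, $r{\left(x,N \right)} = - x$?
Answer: $- \frac{3093}{2} \approx -1546.5$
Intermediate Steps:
$v{\left(U \right)} = - U$
$l{\left(J \right)} = - \frac{1254}{1031} - \frac{J}{1031}$ ($l{\left(J \right)} = \frac{1254 + J}{-1031} = \left(1254 + J\right) \left(- \frac{1}{1031}\right) = - \frac{1254}{1031} - \frac{J}{1031}$)
$G = -228$ ($G = -12 + 4 \left(\left(-1\right) 54\right) = -12 + 4 \left(-54\right) = -12 - 216 = -228$)
$\frac{G}{l{\left(-1406 \right)}} = - \frac{228}{- \frac{1254}{1031} - - \frac{1406}{1031}} = - \frac{228}{- \frac{1254}{1031} + \frac{1406}{1031}} = - \frac{228}{\frac{152}{1031}} = \left(-228\right) \frac{1031}{152} = - \frac{3093}{2}$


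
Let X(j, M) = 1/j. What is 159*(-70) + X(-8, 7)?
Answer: -89041/8 ≈ -11130.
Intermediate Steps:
159*(-70) + X(-8, 7) = 159*(-70) + 1/(-8) = -11130 - ⅛ = -89041/8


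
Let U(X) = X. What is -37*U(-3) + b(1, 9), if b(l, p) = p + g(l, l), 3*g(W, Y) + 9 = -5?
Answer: 346/3 ≈ 115.33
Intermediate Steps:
g(W, Y) = -14/3 (g(W, Y) = -3 + (⅓)*(-5) = -3 - 5/3 = -14/3)
b(l, p) = -14/3 + p (b(l, p) = p - 14/3 = -14/3 + p)
-37*U(-3) + b(1, 9) = -37*(-3) + (-14/3 + 9) = 111 + 13/3 = 346/3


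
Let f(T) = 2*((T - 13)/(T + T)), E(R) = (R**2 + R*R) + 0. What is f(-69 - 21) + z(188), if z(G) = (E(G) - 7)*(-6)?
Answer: -38167637/90 ≈ -4.2409e+5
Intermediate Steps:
E(R) = 2*R**2 (E(R) = (R**2 + R**2) + 0 = 2*R**2 + 0 = 2*R**2)
f(T) = (-13 + T)/T (f(T) = 2*((-13 + T)/((2*T))) = 2*((-13 + T)*(1/(2*T))) = 2*((-13 + T)/(2*T)) = (-13 + T)/T)
z(G) = 42 - 12*G**2 (z(G) = (2*G**2 - 7)*(-6) = (-7 + 2*G**2)*(-6) = 42 - 12*G**2)
f(-69 - 21) + z(188) = (-13 + (-69 - 21))/(-69 - 21) + (42 - 12*188**2) = (-13 - 90)/(-90) + (42 - 12*35344) = -1/90*(-103) + (42 - 424128) = 103/90 - 424086 = -38167637/90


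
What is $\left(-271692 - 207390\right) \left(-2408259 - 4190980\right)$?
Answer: $3161576618598$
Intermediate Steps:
$\left(-271692 - 207390\right) \left(-2408259 - 4190980\right) = \left(-479082\right) \left(-6599239\right) = 3161576618598$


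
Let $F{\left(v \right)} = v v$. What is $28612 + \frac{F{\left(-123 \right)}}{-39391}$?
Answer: $\frac{1127040163}{39391} \approx 28612.0$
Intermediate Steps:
$F{\left(v \right)} = v^{2}$
$28612 + \frac{F{\left(-123 \right)}}{-39391} = 28612 + \frac{\left(-123\right)^{2}}{-39391} = 28612 + 15129 \left(- \frac{1}{39391}\right) = 28612 - \frac{15129}{39391} = \frac{1127040163}{39391}$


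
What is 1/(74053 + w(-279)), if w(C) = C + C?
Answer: 1/73495 ≈ 1.3606e-5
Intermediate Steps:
w(C) = 2*C
1/(74053 + w(-279)) = 1/(74053 + 2*(-279)) = 1/(74053 - 558) = 1/73495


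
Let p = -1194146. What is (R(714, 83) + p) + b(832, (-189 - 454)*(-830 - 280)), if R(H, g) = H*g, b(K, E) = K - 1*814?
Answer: -1134866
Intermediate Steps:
b(K, E) = -814 + K (b(K, E) = K - 814 = -814 + K)
(R(714, 83) + p) + b(832, (-189 - 454)*(-830 - 280)) = (714*83 - 1194146) + (-814 + 832) = (59262 - 1194146) + 18 = -1134884 + 18 = -1134866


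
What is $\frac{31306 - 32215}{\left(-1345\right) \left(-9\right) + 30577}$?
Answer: $- \frac{909}{42682} \approx -0.021297$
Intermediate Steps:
$\frac{31306 - 32215}{\left(-1345\right) \left(-9\right) + 30577} = - \frac{909}{12105 + 30577} = - \frac{909}{42682}$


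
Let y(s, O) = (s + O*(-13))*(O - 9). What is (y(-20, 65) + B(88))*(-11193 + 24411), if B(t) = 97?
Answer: -638997774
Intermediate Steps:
y(s, O) = (-9 + O)*(s - 13*O) (y(s, O) = (s - 13*O)*(-9 + O) = (-9 + O)*(s - 13*O))
(y(-20, 65) + B(88))*(-11193 + 24411) = ((-13*65² - 9*(-20) + 117*65 + 65*(-20)) + 97)*(-11193 + 24411) = ((-13*4225 + 180 + 7605 - 1300) + 97)*13218 = ((-54925 + 180 + 7605 - 1300) + 97)*13218 = (-48440 + 97)*13218 = -48343*13218 = -638997774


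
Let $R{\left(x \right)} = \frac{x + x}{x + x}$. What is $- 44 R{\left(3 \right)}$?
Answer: $-44$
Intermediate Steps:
$R{\left(x \right)} = 1$ ($R{\left(x \right)} = \frac{2 x}{2 x} = 2 x \frac{1}{2 x} = 1$)
$- 44 R{\left(3 \right)} = \left(-44\right) 1 = -44$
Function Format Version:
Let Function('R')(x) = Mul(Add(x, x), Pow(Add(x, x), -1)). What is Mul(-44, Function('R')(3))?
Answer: -44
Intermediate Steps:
Function('R')(x) = 1 (Function('R')(x) = Mul(Mul(2, x), Pow(Mul(2, x), -1)) = Mul(Mul(2, x), Mul(Rational(1, 2), Pow(x, -1))) = 1)
Mul(-44, Function('R')(3)) = Mul(-44, 1) = -44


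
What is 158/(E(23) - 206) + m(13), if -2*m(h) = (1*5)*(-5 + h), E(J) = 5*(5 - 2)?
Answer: -3978/191 ≈ -20.827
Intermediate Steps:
E(J) = 15 (E(J) = 5*3 = 15)
m(h) = 25/2 - 5*h/2 (m(h) = -1*5*(-5 + h)/2 = -5*(-5 + h)/2 = -(-25 + 5*h)/2 = 25/2 - 5*h/2)
158/(E(23) - 206) + m(13) = 158/(15 - 206) + (25/2 - 5/2*13) = 158/(-191) + (25/2 - 65/2) = 158*(-1/191) - 20 = -158/191 - 20 = -3978/191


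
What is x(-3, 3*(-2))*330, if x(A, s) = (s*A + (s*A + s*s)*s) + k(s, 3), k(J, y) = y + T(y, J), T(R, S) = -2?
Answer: -100650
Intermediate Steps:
k(J, y) = -2 + y (k(J, y) = y - 2 = -2 + y)
x(A, s) = 1 + A*s + s*(s² + A*s) (x(A, s) = (s*A + (s*A + s*s)*s) + (-2 + 3) = (A*s + (A*s + s²)*s) + 1 = (A*s + (s² + A*s)*s) + 1 = (A*s + s*(s² + A*s)) + 1 = 1 + A*s + s*(s² + A*s))
x(-3, 3*(-2))*330 = (1 + (3*(-2))³ - 9*(-2) - 3*(3*(-2))²)*330 = (1 + (-6)³ - 3*(-6) - 3*(-6)²)*330 = (1 - 216 + 18 - 3*36)*330 = (1 - 216 + 18 - 108)*330 = -305*330 = -100650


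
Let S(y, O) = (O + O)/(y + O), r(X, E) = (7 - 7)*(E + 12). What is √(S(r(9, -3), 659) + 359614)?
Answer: 8*√5619 ≈ 599.68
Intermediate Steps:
r(X, E) = 0 (r(X, E) = 0*(12 + E) = 0)
S(y, O) = 2*O/(O + y) (S(y, O) = (2*O)/(O + y) = 2*O/(O + y))
√(S(r(9, -3), 659) + 359614) = √(2*659/(659 + 0) + 359614) = √(2*659/659 + 359614) = √(2*659*(1/659) + 359614) = √(2 + 359614) = √359616 = 8*√5619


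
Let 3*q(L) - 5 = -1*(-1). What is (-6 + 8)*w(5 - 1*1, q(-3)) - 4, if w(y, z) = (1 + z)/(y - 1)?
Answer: -2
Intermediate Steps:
q(L) = 2 (q(L) = 5/3 + (-1*(-1))/3 = 5/3 + (⅓)*1 = 5/3 + ⅓ = 2)
w(y, z) = (1 + z)/(-1 + y)
(-6 + 8)*w(5 - 1*1, q(-3)) - 4 = (-6 + 8)*((1 + 2)/(-1 + (5 - 1*1))) - 4 = 2*(3/(-1 + (5 - 1))) - 4 = 2*(3/(-1 + 4)) - 4 = 2*(3/3) - 4 = 2*((⅓)*3) - 4 = 2*1 - 4 = 2 - 4 = -2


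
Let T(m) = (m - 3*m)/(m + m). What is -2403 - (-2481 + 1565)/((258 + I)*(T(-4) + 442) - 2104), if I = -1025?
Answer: -817864369/340351 ≈ -2403.0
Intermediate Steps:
T(m) = -1 (T(m) = (-2*m)/((2*m)) = (-2*m)*(1/(2*m)) = -1)
-2403 - (-2481 + 1565)/((258 + I)*(T(-4) + 442) - 2104) = -2403 - (-2481 + 1565)/((258 - 1025)*(-1 + 442) - 2104) = -2403 - (-916)/(-767*441 - 2104) = -2403 - (-916)/(-338247 - 2104) = -2403 - (-916)/(-340351) = -2403 - (-916)*(-1)/340351 = -2403 - 1*916/340351 = -2403 - 916/340351 = -817864369/340351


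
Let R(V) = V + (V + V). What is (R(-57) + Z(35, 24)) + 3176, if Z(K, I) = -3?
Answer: 3002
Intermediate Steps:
R(V) = 3*V (R(V) = V + 2*V = 3*V)
(R(-57) + Z(35, 24)) + 3176 = (3*(-57) - 3) + 3176 = (-171 - 3) + 3176 = -174 + 3176 = 3002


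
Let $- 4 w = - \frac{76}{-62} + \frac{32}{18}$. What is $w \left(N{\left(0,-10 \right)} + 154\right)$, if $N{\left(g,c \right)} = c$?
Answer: $- \frac{3352}{31} \approx -108.13$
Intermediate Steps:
$w = - \frac{419}{558}$ ($w = - \frac{- \frac{76}{-62} + \frac{32}{18}}{4} = - \frac{\left(-76\right) \left(- \frac{1}{62}\right) + 32 \cdot \frac{1}{18}}{4} = - \frac{\frac{38}{31} + \frac{16}{9}}{4} = \left(- \frac{1}{4}\right) \frac{838}{279} = - \frac{419}{558} \approx -0.7509$)
$w \left(N{\left(0,-10 \right)} + 154\right) = - \frac{419 \left(-10 + 154\right)}{558} = \left(- \frac{419}{558}\right) 144 = - \frac{3352}{31}$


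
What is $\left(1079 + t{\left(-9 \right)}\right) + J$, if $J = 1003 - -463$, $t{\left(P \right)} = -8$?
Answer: $2537$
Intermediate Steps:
$J = 1466$ ($J = 1003 + 463 = 1466$)
$\left(1079 + t{\left(-9 \right)}\right) + J = \left(1079 - 8\right) + 1466 = 1071 + 1466 = 2537$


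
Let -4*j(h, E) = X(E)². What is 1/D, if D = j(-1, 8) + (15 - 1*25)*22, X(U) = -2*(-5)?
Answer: -1/245 ≈ -0.0040816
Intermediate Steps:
X(U) = 10
j(h, E) = -25 (j(h, E) = -¼*10² = -¼*100 = -25)
D = -245 (D = -25 + (15 - 1*25)*22 = -25 + (15 - 25)*22 = -25 - 10*22 = -25 - 220 = -245)
1/D = 1/(-245) = -1/245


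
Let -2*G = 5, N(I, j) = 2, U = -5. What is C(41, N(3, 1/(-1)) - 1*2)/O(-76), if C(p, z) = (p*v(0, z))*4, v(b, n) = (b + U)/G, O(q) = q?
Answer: -82/19 ≈ -4.3158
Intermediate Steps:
G = -5/2 (G = -½*5 = -5/2 ≈ -2.5000)
v(b, n) = 2 - 2*b/5 (v(b, n) = (b - 5)/(-5/2) = (-5 + b)*(-⅖) = 2 - 2*b/5)
C(p, z) = 8*p (C(p, z) = (p*(2 - ⅖*0))*4 = (p*(2 + 0))*4 = (p*2)*4 = (2*p)*4 = 8*p)
C(41, N(3, 1/(-1)) - 1*2)/O(-76) = (8*41)/(-76) = 328*(-1/76) = -82/19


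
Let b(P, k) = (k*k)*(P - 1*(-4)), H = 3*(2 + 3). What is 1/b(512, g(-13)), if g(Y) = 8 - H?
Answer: 1/25284 ≈ 3.9551e-5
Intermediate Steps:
H = 15 (H = 3*5 = 15)
g(Y) = -7 (g(Y) = 8 - 1*15 = 8 - 15 = -7)
b(P, k) = k²*(4 + P) (b(P, k) = k²*(P + 4) = k²*(4 + P))
1/b(512, g(-13)) = 1/((-7)²*(4 + 512)) = 1/(49*516) = 1/25284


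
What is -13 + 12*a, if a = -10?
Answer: -133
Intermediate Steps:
-13 + 12*a = -13 + 12*(-10) = -13 - 120 = -133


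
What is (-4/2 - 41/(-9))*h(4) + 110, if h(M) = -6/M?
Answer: 637/6 ≈ 106.17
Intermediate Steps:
(-4/2 - 41/(-9))*h(4) + 110 = (-4/2 - 41/(-9))*(-6/4) + 110 = (-4*½ - 41*(-⅑))*(-6*¼) + 110 = (-2 + 41/9)*(-3/2) + 110 = (23/9)*(-3/2) + 110 = -23/6 + 110 = 637/6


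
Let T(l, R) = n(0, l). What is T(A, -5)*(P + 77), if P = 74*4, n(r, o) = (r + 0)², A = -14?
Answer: 0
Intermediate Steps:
n(r, o) = r²
T(l, R) = 0 (T(l, R) = 0² = 0)
P = 296
T(A, -5)*(P + 77) = 0*(296 + 77) = 0*373 = 0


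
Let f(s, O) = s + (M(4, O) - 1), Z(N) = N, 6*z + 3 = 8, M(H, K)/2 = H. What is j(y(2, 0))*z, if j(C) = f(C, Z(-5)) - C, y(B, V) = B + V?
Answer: 35/6 ≈ 5.8333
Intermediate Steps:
M(H, K) = 2*H
z = ⅚ (z = -½ + (⅙)*8 = -½ + 4/3 = ⅚ ≈ 0.83333)
f(s, O) = 7 + s (f(s, O) = s + (2*4 - 1) = s + (8 - 1) = s + 7 = 7 + s)
j(C) = 7 (j(C) = (7 + C) - C = 7)
j(y(2, 0))*z = 7*(⅚) = 35/6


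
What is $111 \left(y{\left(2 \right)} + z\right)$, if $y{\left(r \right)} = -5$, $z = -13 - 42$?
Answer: $-6660$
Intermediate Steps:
$z = -55$
$111 \left(y{\left(2 \right)} + z\right) = 111 \left(-5 - 55\right) = 111 \left(-60\right) = -6660$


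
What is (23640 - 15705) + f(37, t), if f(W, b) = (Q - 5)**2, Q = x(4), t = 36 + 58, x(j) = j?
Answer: 7936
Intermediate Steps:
t = 94
Q = 4
f(W, b) = 1 (f(W, b) = (4 - 5)**2 = (-1)**2 = 1)
(23640 - 15705) + f(37, t) = (23640 - 15705) + 1 = 7935 + 1 = 7936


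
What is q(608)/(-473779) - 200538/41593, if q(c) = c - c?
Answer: -200538/41593 ≈ -4.8214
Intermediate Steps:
q(c) = 0
q(608)/(-473779) - 200538/41593 = 0/(-473779) - 200538/41593 = 0*(-1/473779) - 200538*1/41593 = 0 - 200538/41593 = -200538/41593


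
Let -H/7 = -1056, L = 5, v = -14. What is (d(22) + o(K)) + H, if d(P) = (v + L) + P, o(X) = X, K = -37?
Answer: 7368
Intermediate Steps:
H = 7392 (H = -7*(-1056) = 7392)
d(P) = -9 + P (d(P) = (-14 + 5) + P = -9 + P)
(d(22) + o(K)) + H = ((-9 + 22) - 37) + 7392 = (13 - 37) + 7392 = -24 + 7392 = 7368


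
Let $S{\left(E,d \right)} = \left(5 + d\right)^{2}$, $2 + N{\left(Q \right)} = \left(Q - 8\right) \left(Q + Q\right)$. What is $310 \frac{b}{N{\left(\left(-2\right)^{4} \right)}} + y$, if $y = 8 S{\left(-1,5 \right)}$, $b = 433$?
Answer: $\frac{168715}{127} \approx 1328.5$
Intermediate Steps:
$N{\left(Q \right)} = -2 + 2 Q \left(-8 + Q\right)$ ($N{\left(Q \right)} = -2 + \left(Q - 8\right) \left(Q + Q\right) = -2 + \left(-8 + Q\right) 2 Q = -2 + 2 Q \left(-8 + Q\right)$)
$y = 800$ ($y = 8 \left(5 + 5\right)^{2} = 8 \cdot 10^{2} = 8 \cdot 100 = 800$)
$310 \frac{b}{N{\left(\left(-2\right)^{4} \right)}} + y = 310 \frac{433}{-2 - 16 \left(-2\right)^{4} + 2 \left(\left(-2\right)^{4}\right)^{2}} + 800 = 310 \frac{433}{-2 - 256 + 2 \cdot 16^{2}} + 800 = 310 \frac{433}{-2 - 256 + 2 \cdot 256} + 800 = 310 \frac{433}{-2 - 256 + 512} + 800 = 310 \cdot \frac{433}{254} + 800 = \frac{67115}{127} + 800 = \frac{168715}{127}$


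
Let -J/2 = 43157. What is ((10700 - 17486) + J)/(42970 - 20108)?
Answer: -6650/1633 ≈ -4.0723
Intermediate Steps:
J = -86314 (J = -2*43157 = -86314)
((10700 - 17486) + J)/(42970 - 20108) = ((10700 - 17486) - 86314)/(42970 - 20108) = (-6786 - 86314)/22862 = -93100*1/22862 = -6650/1633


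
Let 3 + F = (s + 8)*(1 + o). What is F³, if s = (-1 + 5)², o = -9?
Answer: -7414875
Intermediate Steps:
s = 16 (s = 4² = 16)
F = -195 (F = -3 + (16 + 8)*(1 - 9) = -3 + 24*(-8) = -3 - 192 = -195)
F³ = (-195)³ = -7414875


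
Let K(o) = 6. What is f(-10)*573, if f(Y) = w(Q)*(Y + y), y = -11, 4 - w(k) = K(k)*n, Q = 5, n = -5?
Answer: -409122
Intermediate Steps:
w(k) = 34 (w(k) = 4 - 6*(-5) = 4 - 1*(-30) = 4 + 30 = 34)
f(Y) = -374 + 34*Y (f(Y) = 34*(Y - 11) = 34*(-11 + Y) = -374 + 34*Y)
f(-10)*573 = (-374 + 34*(-10))*573 = (-374 - 340)*573 = -714*573 = -409122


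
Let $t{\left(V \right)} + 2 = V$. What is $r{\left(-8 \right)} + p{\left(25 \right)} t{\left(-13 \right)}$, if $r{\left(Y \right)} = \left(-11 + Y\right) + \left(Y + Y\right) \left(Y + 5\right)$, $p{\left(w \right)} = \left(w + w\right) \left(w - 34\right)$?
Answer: $6779$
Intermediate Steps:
$t{\left(V \right)} = -2 + V$
$p{\left(w \right)} = 2 w \left(-34 + w\right)$
$r{\left(Y \right)} = -11 + Y + 2 Y \left(5 + Y\right)$ ($r{\left(Y \right)} = \left(-11 + Y\right) + 2 Y \left(5 + Y\right) = -11 + Y + 2 Y \left(5 + Y\right)$)
$r{\left(-8 \right)} + p{\left(25 \right)} t{\left(-13 \right)} = \left(-11 + 2 \left(-8\right)^{2} + 11 \left(-8\right)\right) + 2 \cdot 25 \left(-34 + 25\right) \left(-2 - 13\right) = \left(-11 + 2 \cdot 64 - 88\right) + 2 \cdot 25 \left(-9\right) \left(-15\right) = \left(-11 + 128 - 88\right) - -6750 = 29 + 6750 = 6779$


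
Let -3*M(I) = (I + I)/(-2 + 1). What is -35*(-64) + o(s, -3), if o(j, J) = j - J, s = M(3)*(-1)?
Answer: 2241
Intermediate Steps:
M(I) = 2*I/3 (M(I) = -(I + I)/(3*(-2 + 1)) = -2*I/(3*(-1)) = -2*I*(-1)/3 = -(-2)*I/3 = 2*I/3)
s = -2 (s = ((2/3)*3)*(-1) = 2*(-1) = -2)
-35*(-64) + o(s, -3) = -35*(-64) + (-2 - 1*(-3)) = 2240 + (-2 + 3) = 2240 + 1 = 2241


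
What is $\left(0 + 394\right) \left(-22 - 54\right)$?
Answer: $-29944$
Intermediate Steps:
$\left(0 + 394\right) \left(-22 - 54\right) = 394 \left(-22 - 54\right) = 394 \left(-76\right) = -29944$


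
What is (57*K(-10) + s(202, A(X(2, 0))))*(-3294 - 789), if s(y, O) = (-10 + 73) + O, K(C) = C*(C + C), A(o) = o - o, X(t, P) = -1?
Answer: -46803429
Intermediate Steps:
A(o) = 0
K(C) = 2*C² (K(C) = C*(2*C) = 2*C²)
s(y, O) = 63 + O
(57*K(-10) + s(202, A(X(2, 0))))*(-3294 - 789) = (57*(2*(-10)²) + (63 + 0))*(-3294 - 789) = (57*(2*100) + 63)*(-4083) = (57*200 + 63)*(-4083) = (11400 + 63)*(-4083) = 11463*(-4083) = -46803429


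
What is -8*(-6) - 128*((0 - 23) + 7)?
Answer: 2096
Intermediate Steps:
-8*(-6) - 128*((0 - 23) + 7) = 48 - 128*(-23 + 7) = 48 - 128*(-16) = 48 + 2048 = 2096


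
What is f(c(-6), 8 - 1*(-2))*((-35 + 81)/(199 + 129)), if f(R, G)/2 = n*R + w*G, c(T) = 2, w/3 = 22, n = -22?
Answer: 7084/41 ≈ 172.78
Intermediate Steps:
w = 66 (w = 3*22 = 66)
f(R, G) = -44*R + 132*G (f(R, G) = 2*(-22*R + 66*G) = -44*R + 132*G)
f(c(-6), 8 - 1*(-2))*((-35 + 81)/(199 + 129)) = (-44*2 + 132*(8 - 1*(-2)))*((-35 + 81)/(199 + 129)) = (-88 + 132*(8 + 2))*(46/328) = (-88 + 132*10)*(46*(1/328)) = (-88 + 1320)*(23/164) = 1232*(23/164) = 7084/41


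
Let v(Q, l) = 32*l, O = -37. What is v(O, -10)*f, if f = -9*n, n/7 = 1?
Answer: 20160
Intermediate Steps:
n = 7 (n = 7*1 = 7)
f = -63 (f = -9*7 = -63)
v(O, -10)*f = (32*(-10))*(-63) = -320*(-63) = 20160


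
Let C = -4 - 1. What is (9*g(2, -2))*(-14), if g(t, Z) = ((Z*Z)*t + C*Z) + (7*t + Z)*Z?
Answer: 756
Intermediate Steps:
C = -5
g(t, Z) = -5*Z + Z*(Z + 7*t) + t*Z² (g(t, Z) = ((Z*Z)*t - 5*Z) + (7*t + Z)*Z = (Z²*t - 5*Z) + (Z + 7*t)*Z = (t*Z² - 5*Z) + Z*(Z + 7*t) = (-5*Z + t*Z²) + Z*(Z + 7*t) = -5*Z + Z*(Z + 7*t) + t*Z²)
(9*g(2, -2))*(-14) = (9*(-2*(-5 - 2 + 7*2 - 2*2)))*(-14) = (9*(-2*(-5 - 2 + 14 - 4)))*(-14) = (9*(-2*3))*(-14) = (9*(-6))*(-14) = -54*(-14) = 756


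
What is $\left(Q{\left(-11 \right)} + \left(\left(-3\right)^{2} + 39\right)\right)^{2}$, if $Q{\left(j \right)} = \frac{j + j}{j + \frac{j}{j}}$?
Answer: $\frac{63001}{25} \approx 2520.0$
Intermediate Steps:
$Q{\left(j \right)} = \frac{2 j}{1 + j}$ ($Q{\left(j \right)} = \frac{2 j}{j + 1} = \frac{2 j}{1 + j}$)
$\left(Q{\left(-11 \right)} + \left(\left(-3\right)^{2} + 39\right)\right)^{2} = \left(2 \left(-11\right) \frac{1}{1 - 11} + \left(\left(-3\right)^{2} + 39\right)\right)^{2} = \left(2 \left(-11\right) \frac{1}{-10} + \left(9 + 39\right)\right)^{2} = \left(2 \left(-11\right) \left(- \frac{1}{10}\right) + 48\right)^{2} = \left(\frac{11}{5} + 48\right)^{2} = \left(\frac{251}{5}\right)^{2} = \frac{63001}{25}$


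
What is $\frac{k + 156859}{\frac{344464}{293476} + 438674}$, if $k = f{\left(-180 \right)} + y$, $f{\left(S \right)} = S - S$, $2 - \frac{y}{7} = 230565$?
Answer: $- \frac{5939147181}{1788064379} \approx -3.3216$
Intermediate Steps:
$y = -1613941$ ($y = 14 - 1613955 = -1613941$)
$f{\left(S \right)} = 0$
$k = -1613941$ ($k = 0 - 1613941 = -1613941$)
$\frac{k + 156859}{\frac{344464}{293476} + 438674} = \frac{-1613941 + 156859}{\frac{344464}{293476} + 438674} = - \frac{1457082}{344464 \cdot \frac{1}{293476} + 438674} = - \frac{1457082}{\frac{86116}{73369} + 438674} = - \frac{1457082}{\frac{32185158822}{73369}} = \left(-1457082\right) \frac{73369}{32185158822} = - \frac{5939147181}{1788064379}$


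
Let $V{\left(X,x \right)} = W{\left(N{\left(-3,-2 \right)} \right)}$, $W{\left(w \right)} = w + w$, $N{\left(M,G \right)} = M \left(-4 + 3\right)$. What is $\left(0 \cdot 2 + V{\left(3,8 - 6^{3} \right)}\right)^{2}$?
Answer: $36$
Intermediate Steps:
$N{\left(M,G \right)} = - M$ ($N{\left(M,G \right)} = M \left(-1\right) = - M$)
$W{\left(w \right)} = 2 w$
$V{\left(X,x \right)} = 6$ ($V{\left(X,x \right)} = 2 \left(\left(-1\right) \left(-3\right)\right) = 2 \cdot 3 = 6$)
$\left(0 \cdot 2 + V{\left(3,8 - 6^{3} \right)}\right)^{2} = \left(0 \cdot 2 + 6\right)^{2} = \left(0 + 6\right)^{2} = 6^{2} = 36$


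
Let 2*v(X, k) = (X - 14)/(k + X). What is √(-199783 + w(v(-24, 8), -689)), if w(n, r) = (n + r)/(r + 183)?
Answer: I*√818420674478/2024 ≈ 446.97*I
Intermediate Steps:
v(X, k) = (-14 + X)/(2*(X + k)) (v(X, k) = ((X - 14)/(k + X))/2 = ((-14 + X)/(X + k))/2 = (-14 + X)/(2*(X + k)))
w(n, r) = (n + r)/(183 + r)
√(-199783 + w(v(-24, 8), -689)) = √(-199783 + ((-7 + (½)*(-24))/(-24 + 8) - 689)/(183 - 689)) = √(-199783 + ((-7 - 12)/(-16) - 689)/(-506)) = √(-199783 - (-1/16*(-19) - 689)/506) = √(-199783 - (19/16 - 689)/506) = √(-199783 - 1/506*(-11005/16)) = √(-199783 + 11005/8096) = √(-1617432163/8096) = I*√818420674478/2024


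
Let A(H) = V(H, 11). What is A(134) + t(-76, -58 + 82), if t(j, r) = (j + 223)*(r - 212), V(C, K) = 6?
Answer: -27630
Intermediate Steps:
A(H) = 6
t(j, r) = (-212 + r)*(223 + j) (t(j, r) = (223 + j)*(-212 + r) = (-212 + r)*(223 + j))
A(134) + t(-76, -58 + 82) = 6 + (-47276 - 212*(-76) + 223*(-58 + 82) - 76*(-58 + 82)) = 6 + (-47276 + 16112 + 223*24 - 76*24) = 6 + (-47276 + 16112 + 5352 - 1824) = 6 - 27636 = -27630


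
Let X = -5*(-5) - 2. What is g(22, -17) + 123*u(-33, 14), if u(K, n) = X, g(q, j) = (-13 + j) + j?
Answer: 2782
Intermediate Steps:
g(q, j) = -13 + 2*j
X = 23 (X = 25 - 2 = 23)
u(K, n) = 23
g(22, -17) + 123*u(-33, 14) = (-13 + 2*(-17)) + 123*23 = (-13 - 34) + 2829 = -47 + 2829 = 2782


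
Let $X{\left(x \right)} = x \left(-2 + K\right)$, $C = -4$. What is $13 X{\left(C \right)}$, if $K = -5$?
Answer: $364$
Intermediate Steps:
$X{\left(x \right)} = - 7 x$ ($X{\left(x \right)} = x \left(-2 - 5\right) = x \left(-7\right) = - 7 x$)
$13 X{\left(C \right)} = 13 \left(\left(-7\right) \left(-4\right)\right) = 13 \cdot 28 = 364$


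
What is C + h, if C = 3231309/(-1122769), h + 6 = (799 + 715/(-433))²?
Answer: 309078544395213/486158977 ≈ 6.3576e+5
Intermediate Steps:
h = 119197818570/187489 (h = -6 + (799 + 715/(-433))² = -6 + (799 + 715*(-1/433))² = -6 + (799 - 715/433)² = -6 + (345252/433)² = -6 + 119198943504/187489 = 119197818570/187489 ≈ 6.3576e+5)
C = -3231309/1122769 (C = 3231309*(-1/1122769) = -3231309/1122769 ≈ -2.8780)
C + h = -3231309/1122769 + 119197818570/187489 = 309078544395213/486158977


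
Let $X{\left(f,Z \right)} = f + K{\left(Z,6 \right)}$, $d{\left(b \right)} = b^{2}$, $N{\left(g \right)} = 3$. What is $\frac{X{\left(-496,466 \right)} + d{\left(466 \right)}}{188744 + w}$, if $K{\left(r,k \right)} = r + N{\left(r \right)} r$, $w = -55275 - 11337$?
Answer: $\frac{54631}{30533} \approx 1.7892$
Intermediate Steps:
$w = -66612$ ($w = -55275 - 11337 = -66612$)
$K{\left(r,k \right)} = 4 r$ ($K{\left(r,k \right)} = r + 3 r = 4 r$)
$X{\left(f,Z \right)} = f + 4 Z$
$\frac{X{\left(-496,466 \right)} + d{\left(466 \right)}}{188744 + w} = \frac{\left(-496 + 4 \cdot 466\right) + 466^{2}}{188744 - 66612} = \frac{\left(-496 + 1864\right) + 217156}{122132} = \left(1368 + 217156\right) \frac{1}{122132} = 218524 \cdot \frac{1}{122132} = \frac{54631}{30533}$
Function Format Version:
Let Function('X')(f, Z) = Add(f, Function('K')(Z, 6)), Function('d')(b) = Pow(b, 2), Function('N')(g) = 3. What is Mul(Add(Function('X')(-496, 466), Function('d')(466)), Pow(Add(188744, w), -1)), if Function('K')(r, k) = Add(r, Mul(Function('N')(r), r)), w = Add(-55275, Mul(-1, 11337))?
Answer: Rational(54631, 30533) ≈ 1.7892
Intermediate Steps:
w = -66612 (w = Add(-55275, -11337) = -66612)
Function('K')(r, k) = Mul(4, r) (Function('K')(r, k) = Add(r, Mul(3, r)) = Mul(4, r))
Function('X')(f, Z) = Add(f, Mul(4, Z))
Mul(Add(Function('X')(-496, 466), Function('d')(466)), Pow(Add(188744, w), -1)) = Mul(Add(Add(-496, Mul(4, 466)), Pow(466, 2)), Pow(Add(188744, -66612), -1)) = Mul(Add(Add(-496, 1864), 217156), Pow(122132, -1)) = Mul(Add(1368, 217156), Rational(1, 122132)) = Mul(218524, Rational(1, 122132)) = Rational(54631, 30533)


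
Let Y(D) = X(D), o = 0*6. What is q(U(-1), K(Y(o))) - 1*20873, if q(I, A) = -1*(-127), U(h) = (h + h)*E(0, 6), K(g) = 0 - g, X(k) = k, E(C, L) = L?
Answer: -20746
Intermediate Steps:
o = 0
Y(D) = D
K(g) = -g
U(h) = 12*h (U(h) = (h + h)*6 = (2*h)*6 = 12*h)
q(I, A) = 127
q(U(-1), K(Y(o))) - 1*20873 = 127 - 1*20873 = 127 - 20873 = -20746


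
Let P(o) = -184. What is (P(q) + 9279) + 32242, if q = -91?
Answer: 41337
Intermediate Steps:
(P(q) + 9279) + 32242 = (-184 + 9279) + 32242 = 9095 + 32242 = 41337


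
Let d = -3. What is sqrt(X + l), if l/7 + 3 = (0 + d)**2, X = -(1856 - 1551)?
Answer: I*sqrt(263) ≈ 16.217*I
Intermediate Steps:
X = -305 (X = -1*305 = -305)
l = 42 (l = -21 + 7*(0 - 3)**2 = -21 + 7*(-3)**2 = -21 + 7*9 = -21 + 63 = 42)
sqrt(X + l) = sqrt(-305 + 42) = sqrt(-263) = I*sqrt(263)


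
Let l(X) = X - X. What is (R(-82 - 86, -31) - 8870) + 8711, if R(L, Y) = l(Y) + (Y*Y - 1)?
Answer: 801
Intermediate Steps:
l(X) = 0
R(L, Y) = -1 + Y² (R(L, Y) = 0 + (Y*Y - 1) = 0 + (Y² - 1) = 0 + (-1 + Y²) = -1 + Y²)
(R(-82 - 86, -31) - 8870) + 8711 = ((-1 + (-31)²) - 8870) + 8711 = ((-1 + 961) - 8870) + 8711 = (960 - 8870) + 8711 = -7910 + 8711 = 801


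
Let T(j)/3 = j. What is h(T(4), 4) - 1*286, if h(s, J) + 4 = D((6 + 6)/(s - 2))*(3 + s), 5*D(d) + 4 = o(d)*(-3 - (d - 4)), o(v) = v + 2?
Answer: -7598/25 ≈ -303.92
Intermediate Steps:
T(j) = 3*j
o(v) = 2 + v
D(d) = -⅘ + (1 - d)*(2 + d)/5 (D(d) = -⅘ + ((2 + d)*(-3 - (d - 4)))/5 = -⅘ + ((2 + d)*(-3 - (-4 + d)))/5 = -⅘ + ((2 + d)*(-3 + (4 - d)))/5 = -⅘ + ((2 + d)*(1 - d))/5 = -⅘ + ((1 - d)*(2 + d))/5 = -⅘ + (1 - d)*(2 + d)/5)
h(s, J) = -4 + (3 + s)*(-⅖ + 12/(5*(-2 + s)) - 12*(2 + 12/(-2 + s))/(5*(-2 + s))) (h(s, J) = -4 + (-⅖ + ((6 + 6)/(s - 2))/5 - (6 + 6)/(s - 2)*(2 + (6 + 6)/(s - 2))/5)*(3 + s) = -4 + (-⅖ + (12/(-2 + s))/5 - 12/(-2 + s)*(2 + 12/(-2 + s))/5)*(3 + s) = -4 + (-⅖ + 12/(5*(-2 + s)) - 12*(2 + 12/(-2 + s))/(5*(-2 + s)))*(3 + s) = -4 + (3 + s)*(-⅖ + 12/(5*(-2 + s)) - 12*(2 + 12/(-2 + s))/(5*(-2 + s))))
h(T(4), 4) - 1*286 = 2*(-232 - (3*4)³ - 90*4 - 15*(3*4)²)/(5*(4 + (3*4)² - 12*4)) - 1*286 = 2*(-232 - 1*12³ - 30*12 - 15*12²)/(5*(4 + 12² - 4*12)) - 286 = 2*(-232 - 1*1728 - 360 - 15*144)/(5*(4 + 144 - 48)) - 286 = (⅖)*(-232 - 1728 - 360 - 2160)/100 - 286 = (⅖)*(1/100)*(-4480) - 286 = -448/25 - 286 = -7598/25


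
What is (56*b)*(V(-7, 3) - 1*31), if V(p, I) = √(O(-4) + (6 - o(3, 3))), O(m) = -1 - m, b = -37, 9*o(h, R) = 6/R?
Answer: 64232 - 2072*√79/3 ≈ 58093.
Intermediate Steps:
o(h, R) = 2/(3*R) (o(h, R) = (6/R)/9 = 2/(3*R))
V(p, I) = √79/3 (V(p, I) = √((-1 - 1*(-4)) + (6 - 2/(3*3))) = √((-1 + 4) + (6 - 2/(3*3))) = √(3 + (6 - 1*2/9)) = √(3 + (6 - 2/9)) = √(3 + 52/9) = √(79/9) = √79/3)
(56*b)*(V(-7, 3) - 1*31) = (56*(-37))*(√79/3 - 1*31) = -2072*(√79/3 - 31) = -2072*(-31 + √79/3) = 64232 - 2072*√79/3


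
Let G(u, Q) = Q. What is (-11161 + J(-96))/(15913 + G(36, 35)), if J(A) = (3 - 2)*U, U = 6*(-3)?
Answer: -11179/15948 ≈ -0.70097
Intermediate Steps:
U = -18
J(A) = -18 (J(A) = (3 - 2)*(-18) = 1*(-18) = -18)
(-11161 + J(-96))/(15913 + G(36, 35)) = (-11161 - 18)/(15913 + 35) = -11179/15948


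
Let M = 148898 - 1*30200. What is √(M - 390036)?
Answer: I*√271338 ≈ 520.9*I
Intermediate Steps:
M = 118698 (M = 148898 - 30200 = 118698)
√(M - 390036) = √(118698 - 390036) = √(-271338) = I*√271338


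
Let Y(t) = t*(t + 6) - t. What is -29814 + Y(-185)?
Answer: 3486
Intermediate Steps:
Y(t) = -t + t*(6 + t) (Y(t) = t*(6 + t) - t = -t + t*(6 + t))
-29814 + Y(-185) = -29814 - 185*(5 - 185) = -29814 - 185*(-180) = -29814 + 33300 = 3486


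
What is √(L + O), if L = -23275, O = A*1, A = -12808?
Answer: I*√36083 ≈ 189.96*I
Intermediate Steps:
O = -12808 (O = -12808*1 = -12808)
√(L + O) = √(-23275 - 12808) = √(-36083) = I*√36083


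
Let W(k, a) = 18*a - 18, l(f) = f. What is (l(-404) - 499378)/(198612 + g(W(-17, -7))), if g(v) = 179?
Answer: -499782/198791 ≈ -2.5141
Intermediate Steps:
W(k, a) = -18 + 18*a
(l(-404) - 499378)/(198612 + g(W(-17, -7))) = (-404 - 499378)/(198612 + 179) = -499782/198791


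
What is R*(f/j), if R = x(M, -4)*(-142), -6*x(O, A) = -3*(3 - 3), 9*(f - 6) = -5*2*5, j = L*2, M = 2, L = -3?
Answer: 0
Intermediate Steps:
j = -6 (j = -3*2 = -6)
f = 4/9 (f = 6 + (-5*2*5)/9 = 6 + (-10*5)/9 = 6 + (⅑)*(-50) = 6 - 50/9 = 4/9 ≈ 0.44444)
x(O, A) = 0 (x(O, A) = -(-1)*(3 - 3)/2 = -(-1)*0/2 = -⅙*0 = 0)
R = 0 (R = 0*(-142) = 0)
R*(f/j) = 0*((4/9)/(-6)) = 0*((4/9)*(-⅙)) = 0*(-2/27) = 0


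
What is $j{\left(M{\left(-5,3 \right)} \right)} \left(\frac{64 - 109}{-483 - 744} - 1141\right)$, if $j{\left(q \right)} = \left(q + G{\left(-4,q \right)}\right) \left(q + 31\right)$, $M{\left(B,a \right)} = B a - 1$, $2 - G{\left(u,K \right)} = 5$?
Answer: $\frac{132996390}{409} \approx 3.2517 \cdot 10^{5}$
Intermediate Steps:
$G{\left(u,K \right)} = -3$ ($G{\left(u,K \right)} = 2 - 5 = -3$)
$M{\left(B,a \right)} = -1 + B a$
$j{\left(q \right)} = \left(-3 + q\right) \left(31 + q\right)$ ($j{\left(q \right)} = \left(q - 3\right) \left(q + 31\right) = \left(-3 + q\right) \left(31 + q\right)$)
$j{\left(M{\left(-5,3 \right)} \right)} \left(\frac{64 - 109}{-483 - 744} - 1141\right) = \left(-93 + \left(-1 - 15\right)^{2} + 28 \left(-1 - 15\right)\right) \left(\frac{64 - 109}{-483 - 744} - 1141\right) = \left(-93 + \left(-1 - 15\right)^{2} + 28 \left(-1 - 15\right)\right) \left(- \frac{45}{-1227} - 1141\right) = \left(-93 + \left(-16\right)^{2} + 28 \left(-16\right)\right) \left(\left(-45\right) \left(- \frac{1}{1227}\right) - 1141\right) = \left(-93 + 256 - 448\right) \left(\frac{15}{409} - 1141\right) = \left(-285\right) \left(- \frac{466654}{409}\right) = \frac{132996390}{409}$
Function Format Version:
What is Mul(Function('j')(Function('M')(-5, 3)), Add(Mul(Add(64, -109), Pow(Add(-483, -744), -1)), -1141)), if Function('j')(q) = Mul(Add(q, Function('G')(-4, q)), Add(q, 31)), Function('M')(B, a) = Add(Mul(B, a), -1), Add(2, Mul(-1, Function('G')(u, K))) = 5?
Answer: Rational(132996390, 409) ≈ 3.2517e+5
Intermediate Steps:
Function('G')(u, K) = -3 (Function('G')(u, K) = Add(2, Mul(-1, 5)) = Add(2, -5) = -3)
Function('M')(B, a) = Add(-1, Mul(B, a))
Function('j')(q) = Mul(Add(-3, q), Add(31, q)) (Function('j')(q) = Mul(Add(q, -3), Add(q, 31)) = Mul(Add(-3, q), Add(31, q)))
Mul(Function('j')(Function('M')(-5, 3)), Add(Mul(Add(64, -109), Pow(Add(-483, -744), -1)), -1141)) = Mul(Add(-93, Pow(Add(-1, Mul(-5, 3)), 2), Mul(28, Add(-1, Mul(-5, 3)))), Add(Mul(Add(64, -109), Pow(Add(-483, -744), -1)), -1141)) = Mul(Add(-93, Pow(Add(-1, -15), 2), Mul(28, Add(-1, -15))), Add(Mul(-45, Pow(-1227, -1)), -1141)) = Mul(Add(-93, Pow(-16, 2), Mul(28, -16)), Add(Mul(-45, Rational(-1, 1227)), -1141)) = Mul(Add(-93, 256, -448), Add(Rational(15, 409), -1141)) = Mul(-285, Rational(-466654, 409)) = Rational(132996390, 409)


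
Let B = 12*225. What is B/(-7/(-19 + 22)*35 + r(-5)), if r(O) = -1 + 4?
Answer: -2025/59 ≈ -34.322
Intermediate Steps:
r(O) = 3
B = 2700
B/(-7/(-19 + 22)*35 + r(-5)) = 2700/(-7/(-19 + 22)*35 + 3) = 2700/(-7/3*35 + 3) = 2700/(-245/3 + 3) = 2700/(-236/3) = 2700*(-3/236) = -2025/59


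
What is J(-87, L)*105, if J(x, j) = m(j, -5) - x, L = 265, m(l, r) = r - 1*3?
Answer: 8295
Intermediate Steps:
m(l, r) = -3 + r (m(l, r) = r - 3 = -3 + r)
J(x, j) = -8 - x (J(x, j) = (-3 - 5) - x = -8 - x)
J(-87, L)*105 = (-8 - 1*(-87))*105 = (-8 + 87)*105 = 79*105 = 8295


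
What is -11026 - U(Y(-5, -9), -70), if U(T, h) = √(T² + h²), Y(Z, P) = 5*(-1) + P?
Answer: -11026 - 14*√26 ≈ -11097.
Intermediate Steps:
Y(Z, P) = -5 + P
-11026 - U(Y(-5, -9), -70) = -11026 - √((-5 - 9)² + (-70)²) = -11026 - √((-14)² + 4900) = -11026 - √(196 + 4900) = -11026 - √5096 = -11026 - 14*√26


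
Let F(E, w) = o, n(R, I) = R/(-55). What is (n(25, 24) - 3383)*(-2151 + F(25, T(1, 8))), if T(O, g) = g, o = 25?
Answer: 79125468/11 ≈ 7.1932e+6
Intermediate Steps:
n(R, I) = -R/55 (n(R, I) = R*(-1/55) = -R/55)
F(E, w) = 25
(n(25, 24) - 3383)*(-2151 + F(25, T(1, 8))) = (-1/55*25 - 3383)*(-2151 + 25) = (-5/11 - 3383)*(-2126) = -37218/11*(-2126) = 79125468/11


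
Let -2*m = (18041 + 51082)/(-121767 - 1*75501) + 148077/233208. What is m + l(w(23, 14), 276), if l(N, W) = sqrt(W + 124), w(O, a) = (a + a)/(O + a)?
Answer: 16917483451/851934736 ≈ 19.858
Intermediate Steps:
w(O, a) = 2*a/(O + a) (w(O, a) = (2*a)/(O + a) = 2*a/(O + a))
m = -121211269/851934736 (m = -((18041 + 51082)/(-121767 - 1*75501) + 148077/233208)/2 = -(69123/(-121767 - 75501) + 148077*(1/233208))/2 = -(69123/(-197268) + 16453/25912)/2 = -(69123*(-1/197268) + 16453/25912)/2 = -(-23041/65756 + 16453/25912)/2 = -1/2*121211269/425967368 = -121211269/851934736 ≈ -0.14228)
l(N, W) = sqrt(124 + W)
m + l(w(23, 14), 276) = -121211269/851934736 + sqrt(124 + 276) = -121211269/851934736 + sqrt(400) = -121211269/851934736 + 20 = 16917483451/851934736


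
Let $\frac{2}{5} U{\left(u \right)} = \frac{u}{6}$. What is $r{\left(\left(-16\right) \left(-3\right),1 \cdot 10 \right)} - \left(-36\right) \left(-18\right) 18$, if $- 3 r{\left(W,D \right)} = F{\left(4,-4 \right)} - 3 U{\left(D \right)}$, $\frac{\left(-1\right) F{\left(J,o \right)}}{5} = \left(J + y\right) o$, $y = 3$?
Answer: $- \frac{23413}{2} \approx -11707.0$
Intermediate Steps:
$U{\left(u \right)} = \frac{5 u}{12}$ ($U{\left(u \right)} = \frac{5 \frac{u}{6}}{2} = \frac{5 u}{12}$)
$F{\left(J,o \right)} = - 5 o \left(3 + J\right)$ ($F{\left(J,o \right)} = - 5 \left(J + 3\right) o = - 5 \left(3 + J\right) o = - 5 o \left(3 + J\right)$)
$r{\left(W,D \right)} = - \frac{140}{3} + \frac{5 D}{12}$ ($r{\left(W,D \right)} = - \frac{\left(-5\right) \left(-4\right) \left(3 + 4\right) - 3 \frac{5 D}{12}}{3} = - \frac{\left(-5\right) \left(-4\right) 7 - \frac{5 D}{4}}{3} = - \frac{140 - \frac{5 D}{4}}{3} = - \frac{140}{3} + \frac{5 D}{12}$)
$r{\left(\left(-16\right) \left(-3\right),1 \cdot 10 \right)} - \left(-36\right) \left(-18\right) 18 = \left(- \frac{140}{3} + \frac{5 \cdot 1 \cdot 10}{12}\right) - \left(-36\right) \left(-18\right) 18 = \left(- \frac{140}{3} + \frac{5}{12} \cdot 10\right) - 648 \cdot 18 = \left(- \frac{140}{3} + \frac{25}{6}\right) - 11664 = - \frac{85}{2} - 11664 = - \frac{23413}{2}$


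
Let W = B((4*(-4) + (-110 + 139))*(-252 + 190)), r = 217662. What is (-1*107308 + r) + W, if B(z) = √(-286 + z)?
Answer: 110354 + 2*I*√273 ≈ 1.1035e+5 + 33.045*I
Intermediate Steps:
W = 2*I*√273 (W = √(-286 + (4*(-4) + (-110 + 139))*(-252 + 190)) = √(-286 + (-16 + 29)*(-62)) = √(-286 + 13*(-62)) = √(-286 - 806) = √(-1092) = 2*I*√273 ≈ 33.045*I)
(-1*107308 + r) + W = (-1*107308 + 217662) + 2*I*√273 = (-107308 + 217662) + 2*I*√273 = 110354 + 2*I*√273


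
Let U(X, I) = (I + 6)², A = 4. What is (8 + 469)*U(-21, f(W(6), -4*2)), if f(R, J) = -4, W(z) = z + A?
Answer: 1908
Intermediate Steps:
W(z) = 4 + z (W(z) = z + 4 = 4 + z)
U(X, I) = (6 + I)²
(8 + 469)*U(-21, f(W(6), -4*2)) = (8 + 469)*(6 - 4)² = 477*2² = 477*4 = 1908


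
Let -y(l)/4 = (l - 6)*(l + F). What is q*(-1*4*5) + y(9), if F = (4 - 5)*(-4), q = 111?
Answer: -2376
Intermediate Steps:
F = 4 (F = -1*(-4) = 4)
y(l) = -4*(-6 + l)*(4 + l) (y(l) = -4*(l - 6)*(l + 4) = -4*(-6 + l)*(4 + l))
q*(-1*4*5) + y(9) = 111*(-1*4*5) + (96 - 4*9² + 8*9) = 111*(-4*5) + (96 - 4*81 + 72) = 111*(-20) + (96 - 324 + 72) = -2220 - 156 = -2376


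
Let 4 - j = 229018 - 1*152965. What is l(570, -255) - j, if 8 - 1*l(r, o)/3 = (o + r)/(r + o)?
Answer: 76070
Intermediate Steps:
l(r, o) = 21 (l(r, o) = 24 - 3*(o + r)/(r + o) = 24 - 3*(o + r)/(o + r) = 24 - 3*1 = 24 - 3 = 21)
j = -76049 (j = 4 - (229018 - 1*152965) = 4 - (229018 - 152965) = 4 - 1*76053 = 4 - 76053 = -76049)
l(570, -255) - j = 21 - 1*(-76049) = 21 + 76049 = 76070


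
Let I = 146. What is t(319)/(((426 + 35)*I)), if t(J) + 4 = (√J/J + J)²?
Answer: 16230242/10735307 + √319/33653 ≈ 1.5124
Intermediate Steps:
t(J) = -4 + (J + J^(-½))² (t(J) = -4 + (√J/J + J)² = -4 + (J^(-½) + J)² = -4 + (J + J^(-½))²)
t(319)/(((426 + 35)*I)) = (-4 + 1/319 + 319² + 2*√319)/(((426 + 35)*146)) = (-4 + 1/319 + 101761 + 2*√319)/((461*146)) = (32460484/319 + 2*√319)/67306 = (32460484/319 + 2*√319)*(1/67306) = 16230242/10735307 + √319/33653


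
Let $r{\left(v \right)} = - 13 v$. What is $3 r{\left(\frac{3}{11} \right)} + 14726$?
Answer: $\frac{161869}{11} \approx 14715.0$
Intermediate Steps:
$3 r{\left(\frac{3}{11} \right)} + 14726 = 3 \left(- 13 \cdot \frac{3}{11}\right) + 14726 = 3 \left(- 13 \cdot 3 \cdot \frac{1}{11}\right) + 14726 = 3 \left(\left(-13\right) \frac{3}{11}\right) + 14726 = 3 \left(- \frac{39}{11}\right) + 14726 = - \frac{117}{11} + 14726 = \frac{161869}{11}$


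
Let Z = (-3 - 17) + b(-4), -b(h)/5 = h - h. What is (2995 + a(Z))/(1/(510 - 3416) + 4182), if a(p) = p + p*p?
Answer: 9807750/12152891 ≈ 0.80703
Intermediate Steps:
b(h) = 0 (b(h) = -5*(h - h) = -5*0 = 0)
Z = -20 (Z = (-3 - 17) + 0 = -20 + 0 = -20)
a(p) = p + p²
(2995 + a(Z))/(1/(510 - 3416) + 4182) = (2995 - 20*(1 - 20))/(1/(510 - 3416) + 4182) = (2995 - 20*(-19))/(1/(-2906) + 4182) = (2995 + 380)/(-1/2906 + 4182) = 3375/(12152891/2906) = 3375*(2906/12152891) = 9807750/12152891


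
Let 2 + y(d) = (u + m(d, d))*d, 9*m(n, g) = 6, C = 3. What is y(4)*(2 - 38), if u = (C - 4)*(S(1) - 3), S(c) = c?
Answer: -312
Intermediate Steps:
m(n, g) = ⅔ (m(n, g) = (⅑)*6 = ⅔)
u = 2 (u = (3 - 4)*(1 - 3) = -1*(-2) = 2)
y(d) = -2 + 8*d/3 (y(d) = -2 + (2 + ⅔)*d = -2 + 8*d/3)
y(4)*(2 - 38) = (-2 + (8/3)*4)*(2 - 38) = (-2 + 32/3)*(-36) = (26/3)*(-36) = -312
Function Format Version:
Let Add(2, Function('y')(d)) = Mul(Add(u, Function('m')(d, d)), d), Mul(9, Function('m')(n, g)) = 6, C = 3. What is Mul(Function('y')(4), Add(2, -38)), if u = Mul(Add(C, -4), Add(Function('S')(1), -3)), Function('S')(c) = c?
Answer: -312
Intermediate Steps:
Function('m')(n, g) = Rational(2, 3) (Function('m')(n, g) = Mul(Rational(1, 9), 6) = Rational(2, 3))
u = 2 (u = Mul(Add(3, -4), Add(1, -3)) = Mul(-1, -2) = 2)
Function('y')(d) = Add(-2, Mul(Rational(8, 3), d)) (Function('y')(d) = Add(-2, Mul(Add(2, Rational(2, 3)), d)) = Add(-2, Mul(Rational(8, 3), d)))
Mul(Function('y')(4), Add(2, -38)) = Mul(Add(-2, Mul(Rational(8, 3), 4)), Add(2, -38)) = Mul(Add(-2, Rational(32, 3)), -36) = Mul(Rational(26, 3), -36) = -312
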